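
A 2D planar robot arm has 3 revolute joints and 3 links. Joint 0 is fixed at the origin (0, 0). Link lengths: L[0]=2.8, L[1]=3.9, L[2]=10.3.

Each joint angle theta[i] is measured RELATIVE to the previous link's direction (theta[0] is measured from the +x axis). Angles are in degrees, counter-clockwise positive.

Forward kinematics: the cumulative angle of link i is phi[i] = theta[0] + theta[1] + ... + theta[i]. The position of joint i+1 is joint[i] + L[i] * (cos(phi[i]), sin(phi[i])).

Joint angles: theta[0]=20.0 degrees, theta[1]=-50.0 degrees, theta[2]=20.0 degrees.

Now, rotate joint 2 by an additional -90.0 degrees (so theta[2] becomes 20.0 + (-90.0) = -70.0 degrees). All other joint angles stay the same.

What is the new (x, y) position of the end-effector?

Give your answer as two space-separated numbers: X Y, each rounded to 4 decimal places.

joint[0] = (0.0000, 0.0000)  (base)
link 0: phi[0] = 20 = 20 deg
  cos(20 deg) = 0.9397, sin(20 deg) = 0.3420
  joint[1] = (0.0000, 0.0000) + 2.8 * (0.9397, 0.3420) = (0.0000 + 2.6311, 0.0000 + 0.9577) = (2.6311, 0.9577)
link 1: phi[1] = 20 + -50 = -30 deg
  cos(-30 deg) = 0.8660, sin(-30 deg) = -0.5000
  joint[2] = (2.6311, 0.9577) + 3.9 * (0.8660, -0.5000) = (2.6311 + 3.3775, 0.9577 + -1.9500) = (6.0086, -0.9923)
link 2: phi[2] = 20 + -50 + -70 = -100 deg
  cos(-100 deg) = -0.1736, sin(-100 deg) = -0.9848
  joint[3] = (6.0086, -0.9923) + 10.3 * (-0.1736, -0.9848) = (6.0086 + -1.7886, -0.9923 + -10.1435) = (4.2201, -11.1359)
End effector: (4.2201, -11.1359)

Answer: 4.2201 -11.1359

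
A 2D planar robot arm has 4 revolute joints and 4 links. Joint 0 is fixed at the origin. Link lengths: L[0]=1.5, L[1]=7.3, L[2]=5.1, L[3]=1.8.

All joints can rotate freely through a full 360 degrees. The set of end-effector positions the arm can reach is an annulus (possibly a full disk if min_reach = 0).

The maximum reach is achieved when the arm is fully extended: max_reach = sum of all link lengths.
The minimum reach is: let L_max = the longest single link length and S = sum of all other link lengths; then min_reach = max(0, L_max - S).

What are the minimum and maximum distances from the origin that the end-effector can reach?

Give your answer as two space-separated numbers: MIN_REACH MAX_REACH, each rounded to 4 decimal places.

Answer: 0.0000 15.7000

Derivation:
Link lengths: [1.5, 7.3, 5.1, 1.8]
max_reach = 1.5 + 7.3 + 5.1 + 1.8 = 15.7
L_max = max([1.5, 7.3, 5.1, 1.8]) = 7.3
S (sum of others) = 15.7 - 7.3 = 8.4
min_reach = max(0, 7.3 - 8.4) = max(0, -1.1) = 0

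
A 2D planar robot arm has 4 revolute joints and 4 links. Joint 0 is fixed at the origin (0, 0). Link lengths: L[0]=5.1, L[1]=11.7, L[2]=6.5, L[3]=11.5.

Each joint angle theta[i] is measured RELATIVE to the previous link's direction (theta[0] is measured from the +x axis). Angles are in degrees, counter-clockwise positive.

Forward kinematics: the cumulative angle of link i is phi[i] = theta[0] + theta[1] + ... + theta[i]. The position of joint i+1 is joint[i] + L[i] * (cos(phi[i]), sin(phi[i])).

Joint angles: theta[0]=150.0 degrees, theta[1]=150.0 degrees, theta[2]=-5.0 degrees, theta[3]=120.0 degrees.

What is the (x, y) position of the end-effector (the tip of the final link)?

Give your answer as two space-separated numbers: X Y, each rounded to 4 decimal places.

Answer: 10.7764 -4.0532

Derivation:
joint[0] = (0.0000, 0.0000)  (base)
link 0: phi[0] = 150 = 150 deg
  cos(150 deg) = -0.8660, sin(150 deg) = 0.5000
  joint[1] = (0.0000, 0.0000) + 5.1 * (-0.8660, 0.5000) = (0.0000 + -4.4167, 0.0000 + 2.5500) = (-4.4167, 2.5500)
link 1: phi[1] = 150 + 150 = 300 deg
  cos(300 deg) = 0.5000, sin(300 deg) = -0.8660
  joint[2] = (-4.4167, 2.5500) + 11.7 * (0.5000, -0.8660) = (-4.4167 + 5.8500, 2.5500 + -10.1325) = (1.4333, -7.5825)
link 2: phi[2] = 150 + 150 + -5 = 295 deg
  cos(295 deg) = 0.4226, sin(295 deg) = -0.9063
  joint[3] = (1.4333, -7.5825) + 6.5 * (0.4226, -0.9063) = (1.4333 + 2.7470, -7.5825 + -5.8910) = (4.1803, -13.4735)
link 3: phi[3] = 150 + 150 + -5 + 120 = 415 deg
  cos(415 deg) = 0.5736, sin(415 deg) = 0.8192
  joint[4] = (4.1803, -13.4735) + 11.5 * (0.5736, 0.8192) = (4.1803 + 6.5961, -13.4735 + 9.4202) = (10.7764, -4.0532)
End effector: (10.7764, -4.0532)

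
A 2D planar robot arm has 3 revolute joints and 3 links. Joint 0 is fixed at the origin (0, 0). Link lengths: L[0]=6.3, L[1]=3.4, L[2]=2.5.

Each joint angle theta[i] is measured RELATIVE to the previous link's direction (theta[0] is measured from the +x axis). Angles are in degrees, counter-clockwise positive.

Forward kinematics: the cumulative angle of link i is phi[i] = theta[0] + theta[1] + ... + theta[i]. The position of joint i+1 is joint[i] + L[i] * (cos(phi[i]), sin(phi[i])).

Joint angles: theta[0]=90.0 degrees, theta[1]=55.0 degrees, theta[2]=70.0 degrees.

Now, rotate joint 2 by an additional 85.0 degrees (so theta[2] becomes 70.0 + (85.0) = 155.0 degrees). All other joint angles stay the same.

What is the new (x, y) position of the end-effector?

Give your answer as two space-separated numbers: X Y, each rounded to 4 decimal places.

joint[0] = (0.0000, 0.0000)  (base)
link 0: phi[0] = 90 = 90 deg
  cos(90 deg) = 0.0000, sin(90 deg) = 1.0000
  joint[1] = (0.0000, 0.0000) + 6.3 * (0.0000, 1.0000) = (0.0000 + 0.0000, 0.0000 + 6.3000) = (0.0000, 6.3000)
link 1: phi[1] = 90 + 55 = 145 deg
  cos(145 deg) = -0.8192, sin(145 deg) = 0.5736
  joint[2] = (0.0000, 6.3000) + 3.4 * (-0.8192, 0.5736) = (0.0000 + -2.7851, 6.3000 + 1.9502) = (-2.7851, 8.2502)
link 2: phi[2] = 90 + 55 + 155 = 300 deg
  cos(300 deg) = 0.5000, sin(300 deg) = -0.8660
  joint[3] = (-2.7851, 8.2502) + 2.5 * (0.5000, -0.8660) = (-2.7851 + 1.2500, 8.2502 + -2.1651) = (-1.5351, 6.0851)
End effector: (-1.5351, 6.0851)

Answer: -1.5351 6.0851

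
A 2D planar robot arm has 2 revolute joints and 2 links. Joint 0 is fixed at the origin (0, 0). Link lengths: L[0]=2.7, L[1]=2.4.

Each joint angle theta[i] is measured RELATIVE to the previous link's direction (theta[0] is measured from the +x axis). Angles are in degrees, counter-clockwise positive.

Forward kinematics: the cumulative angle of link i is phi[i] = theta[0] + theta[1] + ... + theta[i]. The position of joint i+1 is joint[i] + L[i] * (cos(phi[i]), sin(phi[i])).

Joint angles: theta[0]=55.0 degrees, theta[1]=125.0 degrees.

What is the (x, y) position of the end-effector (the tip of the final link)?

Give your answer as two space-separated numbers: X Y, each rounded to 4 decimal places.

Answer: -0.8513 2.2117

Derivation:
joint[0] = (0.0000, 0.0000)  (base)
link 0: phi[0] = 55 = 55 deg
  cos(55 deg) = 0.5736, sin(55 deg) = 0.8192
  joint[1] = (0.0000, 0.0000) + 2.7 * (0.5736, 0.8192) = (0.0000 + 1.5487, 0.0000 + 2.2117) = (1.5487, 2.2117)
link 1: phi[1] = 55 + 125 = 180 deg
  cos(180 deg) = -1.0000, sin(180 deg) = 0.0000
  joint[2] = (1.5487, 2.2117) + 2.4 * (-1.0000, 0.0000) = (1.5487 + -2.4000, 2.2117 + 0.0000) = (-0.8513, 2.2117)
End effector: (-0.8513, 2.2117)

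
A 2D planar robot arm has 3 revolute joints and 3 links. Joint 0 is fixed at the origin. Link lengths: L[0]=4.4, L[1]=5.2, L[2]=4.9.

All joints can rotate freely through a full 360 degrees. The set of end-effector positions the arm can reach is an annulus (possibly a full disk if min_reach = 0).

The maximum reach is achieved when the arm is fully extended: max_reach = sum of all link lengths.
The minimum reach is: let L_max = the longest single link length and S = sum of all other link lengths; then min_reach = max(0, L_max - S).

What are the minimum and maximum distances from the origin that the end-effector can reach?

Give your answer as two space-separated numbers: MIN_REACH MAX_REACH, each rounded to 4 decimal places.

Answer: 0.0000 14.5000

Derivation:
Link lengths: [4.4, 5.2, 4.9]
max_reach = 4.4 + 5.2 + 4.9 = 14.5
L_max = max([4.4, 5.2, 4.9]) = 5.2
S (sum of others) = 14.5 - 5.2 = 9.3
min_reach = max(0, 5.2 - 9.3) = max(0, -4.1) = 0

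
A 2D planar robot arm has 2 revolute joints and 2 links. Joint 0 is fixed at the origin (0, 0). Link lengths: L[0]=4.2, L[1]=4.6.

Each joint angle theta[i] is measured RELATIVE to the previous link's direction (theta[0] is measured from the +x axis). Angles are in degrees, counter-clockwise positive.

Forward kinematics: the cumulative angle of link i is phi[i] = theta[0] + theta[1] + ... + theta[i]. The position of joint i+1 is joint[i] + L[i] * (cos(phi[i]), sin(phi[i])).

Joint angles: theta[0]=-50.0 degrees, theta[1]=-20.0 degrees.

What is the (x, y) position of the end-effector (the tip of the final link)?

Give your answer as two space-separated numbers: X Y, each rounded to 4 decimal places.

joint[0] = (0.0000, 0.0000)  (base)
link 0: phi[0] = -50 = -50 deg
  cos(-50 deg) = 0.6428, sin(-50 deg) = -0.7660
  joint[1] = (0.0000, 0.0000) + 4.2 * (0.6428, -0.7660) = (0.0000 + 2.6997, 0.0000 + -3.2174) = (2.6997, -3.2174)
link 1: phi[1] = -50 + -20 = -70 deg
  cos(-70 deg) = 0.3420, sin(-70 deg) = -0.9397
  joint[2] = (2.6997, -3.2174) + 4.6 * (0.3420, -0.9397) = (2.6997 + 1.5733, -3.2174 + -4.3226) = (4.2730, -7.5400)
End effector: (4.2730, -7.5400)

Answer: 4.2730 -7.5400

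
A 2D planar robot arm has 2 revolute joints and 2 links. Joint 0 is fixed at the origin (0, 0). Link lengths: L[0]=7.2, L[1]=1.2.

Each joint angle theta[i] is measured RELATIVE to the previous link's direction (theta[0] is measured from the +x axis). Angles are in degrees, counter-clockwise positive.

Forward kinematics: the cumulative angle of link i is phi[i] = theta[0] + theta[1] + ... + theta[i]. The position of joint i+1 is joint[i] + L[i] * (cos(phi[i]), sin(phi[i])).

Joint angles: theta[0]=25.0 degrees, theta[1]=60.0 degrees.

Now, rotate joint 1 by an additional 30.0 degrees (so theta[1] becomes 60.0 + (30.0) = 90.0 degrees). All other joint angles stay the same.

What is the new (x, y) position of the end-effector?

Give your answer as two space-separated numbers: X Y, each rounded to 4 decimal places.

joint[0] = (0.0000, 0.0000)  (base)
link 0: phi[0] = 25 = 25 deg
  cos(25 deg) = 0.9063, sin(25 deg) = 0.4226
  joint[1] = (0.0000, 0.0000) + 7.2 * (0.9063, 0.4226) = (0.0000 + 6.5254, 0.0000 + 3.0429) = (6.5254, 3.0429)
link 1: phi[1] = 25 + 90 = 115 deg
  cos(115 deg) = -0.4226, sin(115 deg) = 0.9063
  joint[2] = (6.5254, 3.0429) + 1.2 * (-0.4226, 0.9063) = (6.5254 + -0.5071, 3.0429 + 1.0876) = (6.0183, 4.1304)
End effector: (6.0183, 4.1304)

Answer: 6.0183 4.1304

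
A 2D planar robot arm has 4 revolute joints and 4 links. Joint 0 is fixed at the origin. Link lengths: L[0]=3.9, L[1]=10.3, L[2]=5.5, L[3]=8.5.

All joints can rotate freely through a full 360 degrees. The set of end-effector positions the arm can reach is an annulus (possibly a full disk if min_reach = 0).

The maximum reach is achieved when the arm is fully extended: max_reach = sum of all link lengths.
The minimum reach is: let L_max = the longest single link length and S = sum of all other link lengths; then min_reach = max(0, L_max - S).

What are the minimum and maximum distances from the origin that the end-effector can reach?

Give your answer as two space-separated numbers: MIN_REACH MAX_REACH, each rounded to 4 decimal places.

Answer: 0.0000 28.2000

Derivation:
Link lengths: [3.9, 10.3, 5.5, 8.5]
max_reach = 3.9 + 10.3 + 5.5 + 8.5 = 28.2
L_max = max([3.9, 10.3, 5.5, 8.5]) = 10.3
S (sum of others) = 28.2 - 10.3 = 17.9
min_reach = max(0, 10.3 - 17.9) = max(0, -7.6) = 0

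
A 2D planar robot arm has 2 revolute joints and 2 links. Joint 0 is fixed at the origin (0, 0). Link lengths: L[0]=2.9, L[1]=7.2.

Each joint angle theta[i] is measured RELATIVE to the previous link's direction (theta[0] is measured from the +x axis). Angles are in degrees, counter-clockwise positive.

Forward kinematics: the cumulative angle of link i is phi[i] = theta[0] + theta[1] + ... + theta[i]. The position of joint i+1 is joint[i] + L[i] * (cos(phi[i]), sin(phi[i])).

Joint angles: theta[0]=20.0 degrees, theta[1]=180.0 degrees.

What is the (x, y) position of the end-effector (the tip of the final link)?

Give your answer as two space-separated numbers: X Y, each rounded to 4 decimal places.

joint[0] = (0.0000, 0.0000)  (base)
link 0: phi[0] = 20 = 20 deg
  cos(20 deg) = 0.9397, sin(20 deg) = 0.3420
  joint[1] = (0.0000, 0.0000) + 2.9 * (0.9397, 0.3420) = (0.0000 + 2.7251, 0.0000 + 0.9919) = (2.7251, 0.9919)
link 1: phi[1] = 20 + 180 = 200 deg
  cos(200 deg) = -0.9397, sin(200 deg) = -0.3420
  joint[2] = (2.7251, 0.9919) + 7.2 * (-0.9397, -0.3420) = (2.7251 + -6.7658, 0.9919 + -2.4625) = (-4.0407, -1.4707)
End effector: (-4.0407, -1.4707)

Answer: -4.0407 -1.4707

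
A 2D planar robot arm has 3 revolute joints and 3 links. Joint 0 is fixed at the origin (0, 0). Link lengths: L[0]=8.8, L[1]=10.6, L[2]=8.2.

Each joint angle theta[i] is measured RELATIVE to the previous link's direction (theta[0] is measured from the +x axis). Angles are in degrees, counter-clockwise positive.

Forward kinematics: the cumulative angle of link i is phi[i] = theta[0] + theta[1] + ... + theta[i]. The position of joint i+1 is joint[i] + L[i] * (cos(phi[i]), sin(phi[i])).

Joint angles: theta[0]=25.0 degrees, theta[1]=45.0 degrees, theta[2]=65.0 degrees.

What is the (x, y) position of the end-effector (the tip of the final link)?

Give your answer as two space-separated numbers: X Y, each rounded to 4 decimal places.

Answer: 5.8026 19.4781

Derivation:
joint[0] = (0.0000, 0.0000)  (base)
link 0: phi[0] = 25 = 25 deg
  cos(25 deg) = 0.9063, sin(25 deg) = 0.4226
  joint[1] = (0.0000, 0.0000) + 8.8 * (0.9063, 0.4226) = (0.0000 + 7.9755, 0.0000 + 3.7190) = (7.9755, 3.7190)
link 1: phi[1] = 25 + 45 = 70 deg
  cos(70 deg) = 0.3420, sin(70 deg) = 0.9397
  joint[2] = (7.9755, 3.7190) + 10.6 * (0.3420, 0.9397) = (7.9755 + 3.6254, 3.7190 + 9.9607) = (11.6009, 13.6798)
link 2: phi[2] = 25 + 45 + 65 = 135 deg
  cos(135 deg) = -0.7071, sin(135 deg) = 0.7071
  joint[3] = (11.6009, 13.6798) + 8.2 * (-0.7071, 0.7071) = (11.6009 + -5.7983, 13.6798 + 5.7983) = (5.8026, 19.4781)
End effector: (5.8026, 19.4781)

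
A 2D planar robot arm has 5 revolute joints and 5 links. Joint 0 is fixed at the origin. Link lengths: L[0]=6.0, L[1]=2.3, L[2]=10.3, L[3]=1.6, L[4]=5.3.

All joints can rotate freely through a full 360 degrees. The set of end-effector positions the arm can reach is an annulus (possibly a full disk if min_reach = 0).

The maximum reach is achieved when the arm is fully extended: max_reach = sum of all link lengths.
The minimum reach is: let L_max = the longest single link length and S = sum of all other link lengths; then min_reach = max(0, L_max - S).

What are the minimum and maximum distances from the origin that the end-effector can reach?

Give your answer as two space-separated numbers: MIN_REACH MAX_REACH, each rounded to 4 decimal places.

Answer: 0.0000 25.5000

Derivation:
Link lengths: [6.0, 2.3, 10.3, 1.6, 5.3]
max_reach = 6 + 2.3 + 10.3 + 1.6 + 5.3 = 25.5
L_max = max([6.0, 2.3, 10.3, 1.6, 5.3]) = 10.3
S (sum of others) = 25.5 - 10.3 = 15.2
min_reach = max(0, 10.3 - 15.2) = max(0, -4.9) = 0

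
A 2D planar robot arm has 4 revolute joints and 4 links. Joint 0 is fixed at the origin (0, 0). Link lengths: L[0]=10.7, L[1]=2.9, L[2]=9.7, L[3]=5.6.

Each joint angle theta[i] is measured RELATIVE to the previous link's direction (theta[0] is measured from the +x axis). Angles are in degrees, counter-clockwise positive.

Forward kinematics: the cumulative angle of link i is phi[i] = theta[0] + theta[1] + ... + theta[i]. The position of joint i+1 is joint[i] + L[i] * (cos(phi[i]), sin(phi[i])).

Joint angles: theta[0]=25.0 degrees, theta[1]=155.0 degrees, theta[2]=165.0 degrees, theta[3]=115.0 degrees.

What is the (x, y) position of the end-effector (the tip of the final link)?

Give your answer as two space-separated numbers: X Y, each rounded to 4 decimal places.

joint[0] = (0.0000, 0.0000)  (base)
link 0: phi[0] = 25 = 25 deg
  cos(25 deg) = 0.9063, sin(25 deg) = 0.4226
  joint[1] = (0.0000, 0.0000) + 10.7 * (0.9063, 0.4226) = (0.0000 + 9.6975, 0.0000 + 4.5220) = (9.6975, 4.5220)
link 1: phi[1] = 25 + 155 = 180 deg
  cos(180 deg) = -1.0000, sin(180 deg) = 0.0000
  joint[2] = (9.6975, 4.5220) + 2.9 * (-1.0000, 0.0000) = (9.6975 + -2.9000, 4.5220 + 0.0000) = (6.7975, 4.5220)
link 2: phi[2] = 25 + 155 + 165 = 345 deg
  cos(345 deg) = 0.9659, sin(345 deg) = -0.2588
  joint[3] = (6.7975, 4.5220) + 9.7 * (0.9659, -0.2588) = (6.7975 + 9.3695, 4.5220 + -2.5105) = (16.1670, 2.0115)
link 3: phi[3] = 25 + 155 + 165 + 115 = 460 deg
  cos(460 deg) = -0.1736, sin(460 deg) = 0.9848
  joint[4] = (16.1670, 2.0115) + 5.6 * (-0.1736, 0.9848) = (16.1670 + -0.9724, 2.0115 + 5.5149) = (15.1945, 7.5264)
End effector: (15.1945, 7.5264)

Answer: 15.1945 7.5264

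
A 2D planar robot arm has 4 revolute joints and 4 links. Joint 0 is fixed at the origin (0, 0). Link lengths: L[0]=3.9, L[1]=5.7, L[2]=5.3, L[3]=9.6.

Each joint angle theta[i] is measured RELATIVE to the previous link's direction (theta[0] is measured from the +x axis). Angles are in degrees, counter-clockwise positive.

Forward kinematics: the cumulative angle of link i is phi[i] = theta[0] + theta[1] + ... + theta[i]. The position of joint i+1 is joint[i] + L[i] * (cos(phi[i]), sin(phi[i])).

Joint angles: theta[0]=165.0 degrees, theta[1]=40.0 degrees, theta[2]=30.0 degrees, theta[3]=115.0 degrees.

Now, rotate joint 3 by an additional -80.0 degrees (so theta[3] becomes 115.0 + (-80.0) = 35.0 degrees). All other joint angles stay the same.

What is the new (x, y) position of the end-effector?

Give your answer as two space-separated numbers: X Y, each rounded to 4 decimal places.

joint[0] = (0.0000, 0.0000)  (base)
link 0: phi[0] = 165 = 165 deg
  cos(165 deg) = -0.9659, sin(165 deg) = 0.2588
  joint[1] = (0.0000, 0.0000) + 3.9 * (-0.9659, 0.2588) = (0.0000 + -3.7671, 0.0000 + 1.0094) = (-3.7671, 1.0094)
link 1: phi[1] = 165 + 40 = 205 deg
  cos(205 deg) = -0.9063, sin(205 deg) = -0.4226
  joint[2] = (-3.7671, 1.0094) + 5.7 * (-0.9063, -0.4226) = (-3.7671 + -5.1660, 1.0094 + -2.4089) = (-8.9331, -1.3995)
link 2: phi[2] = 165 + 40 + 30 = 235 deg
  cos(235 deg) = -0.5736, sin(235 deg) = -0.8192
  joint[3] = (-8.9331, -1.3995) + 5.3 * (-0.5736, -0.8192) = (-8.9331 + -3.0400, -1.3995 + -4.3415) = (-11.9730, -5.7410)
link 3: phi[3] = 165 + 40 + 30 + 35 = 270 deg
  cos(270 deg) = -0.0000, sin(270 deg) = -1.0000
  joint[4] = (-11.9730, -5.7410) + 9.6 * (-0.0000, -1.0000) = (-11.9730 + -0.0000, -5.7410 + -9.6000) = (-11.9730, -15.3410)
End effector: (-11.9730, -15.3410)

Answer: -11.9730 -15.3410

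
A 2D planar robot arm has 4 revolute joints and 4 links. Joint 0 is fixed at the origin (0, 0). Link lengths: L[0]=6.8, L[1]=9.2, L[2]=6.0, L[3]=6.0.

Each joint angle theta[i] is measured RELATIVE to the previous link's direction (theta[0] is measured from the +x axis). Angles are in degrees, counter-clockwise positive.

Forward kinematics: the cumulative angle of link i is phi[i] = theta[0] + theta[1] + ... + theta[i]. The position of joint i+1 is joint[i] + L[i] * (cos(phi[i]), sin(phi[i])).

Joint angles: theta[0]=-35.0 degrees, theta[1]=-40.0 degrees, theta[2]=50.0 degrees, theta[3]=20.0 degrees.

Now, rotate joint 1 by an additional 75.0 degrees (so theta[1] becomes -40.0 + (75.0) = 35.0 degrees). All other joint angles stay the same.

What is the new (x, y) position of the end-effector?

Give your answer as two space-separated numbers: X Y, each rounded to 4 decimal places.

Answer: 20.6791 6.3341

Derivation:
joint[0] = (0.0000, 0.0000)  (base)
link 0: phi[0] = -35 = -35 deg
  cos(-35 deg) = 0.8192, sin(-35 deg) = -0.5736
  joint[1] = (0.0000, 0.0000) + 6.8 * (0.8192, -0.5736) = (0.0000 + 5.5702, 0.0000 + -3.9003) = (5.5702, -3.9003)
link 1: phi[1] = -35 + 35 = 0 deg
  cos(0 deg) = 1.0000, sin(0 deg) = 0.0000
  joint[2] = (5.5702, -3.9003) + 9.2 * (1.0000, 0.0000) = (5.5702 + 9.2000, -3.9003 + 0.0000) = (14.7702, -3.9003)
link 2: phi[2] = -35 + 35 + 50 = 50 deg
  cos(50 deg) = 0.6428, sin(50 deg) = 0.7660
  joint[3] = (14.7702, -3.9003) + 6 * (0.6428, 0.7660) = (14.7702 + 3.8567, -3.9003 + 4.5963) = (18.6270, 0.6959)
link 3: phi[3] = -35 + 35 + 50 + 20 = 70 deg
  cos(70 deg) = 0.3420, sin(70 deg) = 0.9397
  joint[4] = (18.6270, 0.6959) + 6 * (0.3420, 0.9397) = (18.6270 + 2.0521, 0.6959 + 5.6382) = (20.6791, 6.3341)
End effector: (20.6791, 6.3341)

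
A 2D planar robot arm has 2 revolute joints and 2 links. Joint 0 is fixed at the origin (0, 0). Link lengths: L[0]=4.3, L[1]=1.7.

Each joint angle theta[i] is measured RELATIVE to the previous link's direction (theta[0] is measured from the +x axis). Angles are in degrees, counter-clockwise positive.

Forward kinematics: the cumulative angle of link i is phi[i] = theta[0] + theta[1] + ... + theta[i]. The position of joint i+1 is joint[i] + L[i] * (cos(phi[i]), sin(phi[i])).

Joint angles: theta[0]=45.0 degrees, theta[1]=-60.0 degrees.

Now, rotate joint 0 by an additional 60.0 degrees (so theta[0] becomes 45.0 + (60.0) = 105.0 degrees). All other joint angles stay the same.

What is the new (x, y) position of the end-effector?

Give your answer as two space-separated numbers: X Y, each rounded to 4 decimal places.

Answer: 0.0892 5.3556

Derivation:
joint[0] = (0.0000, 0.0000)  (base)
link 0: phi[0] = 105 = 105 deg
  cos(105 deg) = -0.2588, sin(105 deg) = 0.9659
  joint[1] = (0.0000, 0.0000) + 4.3 * (-0.2588, 0.9659) = (0.0000 + -1.1129, 0.0000 + 4.1535) = (-1.1129, 4.1535)
link 1: phi[1] = 105 + -60 = 45 deg
  cos(45 deg) = 0.7071, sin(45 deg) = 0.7071
  joint[2] = (-1.1129, 4.1535) + 1.7 * (0.7071, 0.7071) = (-1.1129 + 1.2021, 4.1535 + 1.2021) = (0.0892, 5.3556)
End effector: (0.0892, 5.3556)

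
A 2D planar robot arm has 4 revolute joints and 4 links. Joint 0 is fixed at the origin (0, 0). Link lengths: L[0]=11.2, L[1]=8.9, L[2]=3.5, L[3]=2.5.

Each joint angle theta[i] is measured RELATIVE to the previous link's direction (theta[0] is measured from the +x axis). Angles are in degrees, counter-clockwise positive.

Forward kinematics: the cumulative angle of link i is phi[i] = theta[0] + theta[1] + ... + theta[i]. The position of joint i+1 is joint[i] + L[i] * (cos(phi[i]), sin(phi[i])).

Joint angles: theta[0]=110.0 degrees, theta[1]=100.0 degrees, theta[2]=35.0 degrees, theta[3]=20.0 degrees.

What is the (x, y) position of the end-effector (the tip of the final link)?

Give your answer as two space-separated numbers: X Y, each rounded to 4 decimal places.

joint[0] = (0.0000, 0.0000)  (base)
link 0: phi[0] = 110 = 110 deg
  cos(110 deg) = -0.3420, sin(110 deg) = 0.9397
  joint[1] = (0.0000, 0.0000) + 11.2 * (-0.3420, 0.9397) = (0.0000 + -3.8306, 0.0000 + 10.5246) = (-3.8306, 10.5246)
link 1: phi[1] = 110 + 100 = 210 deg
  cos(210 deg) = -0.8660, sin(210 deg) = -0.5000
  joint[2] = (-3.8306, 10.5246) + 8.9 * (-0.8660, -0.5000) = (-3.8306 + -7.7076, 10.5246 + -4.4500) = (-11.5383, 6.0746)
link 2: phi[2] = 110 + 100 + 35 = 245 deg
  cos(245 deg) = -0.4226, sin(245 deg) = -0.9063
  joint[3] = (-11.5383, 6.0746) + 3.5 * (-0.4226, -0.9063) = (-11.5383 + -1.4792, 6.0746 + -3.1721) = (-13.0174, 2.9025)
link 3: phi[3] = 110 + 100 + 35 + 20 = 265 deg
  cos(265 deg) = -0.0872, sin(265 deg) = -0.9962
  joint[4] = (-13.0174, 2.9025) + 2.5 * (-0.0872, -0.9962) = (-13.0174 + -0.2179, 2.9025 + -2.4905) = (-13.2353, 0.4120)
End effector: (-13.2353, 0.4120)

Answer: -13.2353 0.4120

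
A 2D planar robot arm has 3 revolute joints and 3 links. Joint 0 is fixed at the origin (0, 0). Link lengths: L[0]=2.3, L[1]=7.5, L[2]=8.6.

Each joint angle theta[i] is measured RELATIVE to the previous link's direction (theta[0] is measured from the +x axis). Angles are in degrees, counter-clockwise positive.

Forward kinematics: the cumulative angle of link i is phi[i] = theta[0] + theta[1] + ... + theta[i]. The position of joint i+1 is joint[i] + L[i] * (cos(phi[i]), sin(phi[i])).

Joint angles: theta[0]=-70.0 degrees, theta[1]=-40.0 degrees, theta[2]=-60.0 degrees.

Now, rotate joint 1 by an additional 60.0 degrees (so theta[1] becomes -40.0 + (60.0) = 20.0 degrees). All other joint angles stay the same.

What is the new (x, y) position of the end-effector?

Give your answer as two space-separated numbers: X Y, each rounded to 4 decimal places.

joint[0] = (0.0000, 0.0000)  (base)
link 0: phi[0] = -70 = -70 deg
  cos(-70 deg) = 0.3420, sin(-70 deg) = -0.9397
  joint[1] = (0.0000, 0.0000) + 2.3 * (0.3420, -0.9397) = (0.0000 + 0.7866, 0.0000 + -2.1613) = (0.7866, -2.1613)
link 1: phi[1] = -70 + 20 = -50 deg
  cos(-50 deg) = 0.6428, sin(-50 deg) = -0.7660
  joint[2] = (0.7866, -2.1613) + 7.5 * (0.6428, -0.7660) = (0.7866 + 4.8209, -2.1613 + -5.7453) = (5.6076, -7.9066)
link 2: phi[2] = -70 + 20 + -60 = -110 deg
  cos(-110 deg) = -0.3420, sin(-110 deg) = -0.9397
  joint[3] = (5.6076, -7.9066) + 8.6 * (-0.3420, -0.9397) = (5.6076 + -2.9414, -7.9066 + -8.0814) = (2.6662, -15.9880)
End effector: (2.6662, -15.9880)

Answer: 2.6662 -15.9880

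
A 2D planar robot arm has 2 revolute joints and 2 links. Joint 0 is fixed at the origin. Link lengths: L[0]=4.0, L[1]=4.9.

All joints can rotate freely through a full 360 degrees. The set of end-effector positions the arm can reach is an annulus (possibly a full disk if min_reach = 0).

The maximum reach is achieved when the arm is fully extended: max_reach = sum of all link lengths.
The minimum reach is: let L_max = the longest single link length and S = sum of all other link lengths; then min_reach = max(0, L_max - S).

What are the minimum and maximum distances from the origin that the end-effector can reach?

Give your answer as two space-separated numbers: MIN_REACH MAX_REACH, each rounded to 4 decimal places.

Answer: 0.9000 8.9000

Derivation:
Link lengths: [4.0, 4.9]
max_reach = 4 + 4.9 = 8.9
L_max = max([4.0, 4.9]) = 4.9
S (sum of others) = 8.9 - 4.9 = 4
min_reach = max(0, 4.9 - 4) = max(0, 0.9) = 0.9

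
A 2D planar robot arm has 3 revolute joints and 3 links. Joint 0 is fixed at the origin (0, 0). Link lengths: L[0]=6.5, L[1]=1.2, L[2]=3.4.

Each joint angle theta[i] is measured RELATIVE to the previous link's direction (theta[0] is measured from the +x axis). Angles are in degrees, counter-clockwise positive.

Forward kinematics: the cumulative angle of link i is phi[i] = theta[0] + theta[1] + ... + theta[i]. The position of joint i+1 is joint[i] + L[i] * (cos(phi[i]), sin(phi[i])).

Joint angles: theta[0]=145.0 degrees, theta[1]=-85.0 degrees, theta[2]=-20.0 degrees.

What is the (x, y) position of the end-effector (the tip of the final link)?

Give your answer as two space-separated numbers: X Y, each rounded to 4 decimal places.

joint[0] = (0.0000, 0.0000)  (base)
link 0: phi[0] = 145 = 145 deg
  cos(145 deg) = -0.8192, sin(145 deg) = 0.5736
  joint[1] = (0.0000, 0.0000) + 6.5 * (-0.8192, 0.5736) = (0.0000 + -5.3245, 0.0000 + 3.7282) = (-5.3245, 3.7282)
link 1: phi[1] = 145 + -85 = 60 deg
  cos(60 deg) = 0.5000, sin(60 deg) = 0.8660
  joint[2] = (-5.3245, 3.7282) + 1.2 * (0.5000, 0.8660) = (-5.3245 + 0.6000, 3.7282 + 1.0392) = (-4.7245, 4.7675)
link 2: phi[2] = 145 + -85 + -20 = 40 deg
  cos(40 deg) = 0.7660, sin(40 deg) = 0.6428
  joint[3] = (-4.7245, 4.7675) + 3.4 * (0.7660, 0.6428) = (-4.7245 + 2.6046, 4.7675 + 2.1855) = (-2.1199, 6.9530)
End effector: (-2.1199, 6.9530)

Answer: -2.1199 6.9530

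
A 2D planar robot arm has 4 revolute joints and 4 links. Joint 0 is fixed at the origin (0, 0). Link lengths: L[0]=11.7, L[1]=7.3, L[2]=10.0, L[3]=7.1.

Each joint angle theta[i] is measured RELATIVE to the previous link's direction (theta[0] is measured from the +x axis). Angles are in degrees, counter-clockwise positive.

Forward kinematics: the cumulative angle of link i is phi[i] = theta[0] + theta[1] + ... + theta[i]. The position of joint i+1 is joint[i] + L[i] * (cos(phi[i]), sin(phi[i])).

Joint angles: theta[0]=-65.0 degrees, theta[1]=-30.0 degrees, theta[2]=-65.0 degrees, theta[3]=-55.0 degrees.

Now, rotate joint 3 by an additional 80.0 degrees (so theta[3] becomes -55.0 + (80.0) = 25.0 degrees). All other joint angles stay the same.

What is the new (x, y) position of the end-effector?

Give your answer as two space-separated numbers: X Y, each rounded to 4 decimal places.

Answer: -10.1090 -26.3167

Derivation:
joint[0] = (0.0000, 0.0000)  (base)
link 0: phi[0] = -65 = -65 deg
  cos(-65 deg) = 0.4226, sin(-65 deg) = -0.9063
  joint[1] = (0.0000, 0.0000) + 11.7 * (0.4226, -0.9063) = (0.0000 + 4.9446, 0.0000 + -10.6038) = (4.9446, -10.6038)
link 1: phi[1] = -65 + -30 = -95 deg
  cos(-95 deg) = -0.0872, sin(-95 deg) = -0.9962
  joint[2] = (4.9446, -10.6038) + 7.3 * (-0.0872, -0.9962) = (4.9446 + -0.6362, -10.6038 + -7.2722) = (4.3084, -17.8760)
link 2: phi[2] = -65 + -30 + -65 = -160 deg
  cos(-160 deg) = -0.9397, sin(-160 deg) = -0.3420
  joint[3] = (4.3084, -17.8760) + 10 * (-0.9397, -0.3420) = (4.3084 + -9.3969, -17.8760 + -3.4202) = (-5.0885, -21.2962)
link 3: phi[3] = -65 + -30 + -65 + 25 = -135 deg
  cos(-135 deg) = -0.7071, sin(-135 deg) = -0.7071
  joint[4] = (-5.0885, -21.2962) + 7.1 * (-0.7071, -0.7071) = (-5.0885 + -5.0205, -21.2962 + -5.0205) = (-10.1090, -26.3167)
End effector: (-10.1090, -26.3167)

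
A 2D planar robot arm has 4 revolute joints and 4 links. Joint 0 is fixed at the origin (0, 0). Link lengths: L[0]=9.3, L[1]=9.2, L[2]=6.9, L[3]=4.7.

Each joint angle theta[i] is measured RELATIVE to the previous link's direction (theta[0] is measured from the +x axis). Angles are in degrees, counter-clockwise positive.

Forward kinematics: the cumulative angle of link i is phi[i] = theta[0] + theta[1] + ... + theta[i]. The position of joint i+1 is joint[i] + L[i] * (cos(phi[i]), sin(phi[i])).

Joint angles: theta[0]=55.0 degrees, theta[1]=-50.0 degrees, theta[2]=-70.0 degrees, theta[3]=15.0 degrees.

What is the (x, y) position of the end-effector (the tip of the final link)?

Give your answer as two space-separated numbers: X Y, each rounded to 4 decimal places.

joint[0] = (0.0000, 0.0000)  (base)
link 0: phi[0] = 55 = 55 deg
  cos(55 deg) = 0.5736, sin(55 deg) = 0.8192
  joint[1] = (0.0000, 0.0000) + 9.3 * (0.5736, 0.8192) = (0.0000 + 5.3343, 0.0000 + 7.6181) = (5.3343, 7.6181)
link 1: phi[1] = 55 + -50 = 5 deg
  cos(5 deg) = 0.9962, sin(5 deg) = 0.0872
  joint[2] = (5.3343, 7.6181) + 9.2 * (0.9962, 0.0872) = (5.3343 + 9.1650, 7.6181 + 0.8018) = (14.4993, 8.4199)
link 2: phi[2] = 55 + -50 + -70 = -65 deg
  cos(-65 deg) = 0.4226, sin(-65 deg) = -0.9063
  joint[3] = (14.4993, 8.4199) + 6.9 * (0.4226, -0.9063) = (14.4993 + 2.9161, 8.4199 + -6.2535) = (17.4153, 2.1664)
link 3: phi[3] = 55 + -50 + -70 + 15 = -50 deg
  cos(-50 deg) = 0.6428, sin(-50 deg) = -0.7660
  joint[4] = (17.4153, 2.1664) + 4.7 * (0.6428, -0.7660) = (17.4153 + 3.0211, 2.1664 + -3.6004) = (20.4364, -1.4340)
End effector: (20.4364, -1.4340)

Answer: 20.4364 -1.4340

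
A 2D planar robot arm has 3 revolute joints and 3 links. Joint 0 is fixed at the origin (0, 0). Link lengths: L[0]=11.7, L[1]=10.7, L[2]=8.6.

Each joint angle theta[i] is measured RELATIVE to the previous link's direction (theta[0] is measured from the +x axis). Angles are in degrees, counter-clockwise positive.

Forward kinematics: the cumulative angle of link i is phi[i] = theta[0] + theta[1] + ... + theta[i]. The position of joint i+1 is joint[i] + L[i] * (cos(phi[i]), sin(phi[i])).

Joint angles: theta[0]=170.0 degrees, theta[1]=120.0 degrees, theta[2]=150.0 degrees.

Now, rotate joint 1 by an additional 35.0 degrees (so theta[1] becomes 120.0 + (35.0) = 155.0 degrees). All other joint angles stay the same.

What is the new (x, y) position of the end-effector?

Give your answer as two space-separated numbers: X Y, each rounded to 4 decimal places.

joint[0] = (0.0000, 0.0000)  (base)
link 0: phi[0] = 170 = 170 deg
  cos(170 deg) = -0.9848, sin(170 deg) = 0.1736
  joint[1] = (0.0000, 0.0000) + 11.7 * (-0.9848, 0.1736) = (0.0000 + -11.5223, 0.0000 + 2.0317) = (-11.5223, 2.0317)
link 1: phi[1] = 170 + 155 = 325 deg
  cos(325 deg) = 0.8192, sin(325 deg) = -0.5736
  joint[2] = (-11.5223, 2.0317) + 10.7 * (0.8192, -0.5736) = (-11.5223 + 8.7649, 2.0317 + -6.1373) = (-2.7573, -4.1056)
link 2: phi[2] = 170 + 155 + 150 = 475 deg
  cos(475 deg) = -0.4226, sin(475 deg) = 0.9063
  joint[3] = (-2.7573, -4.1056) + 8.6 * (-0.4226, 0.9063) = (-2.7573 + -3.6345, -4.1056 + 7.7942) = (-6.3918, 3.6887)
End effector: (-6.3918, 3.6887)

Answer: -6.3918 3.6887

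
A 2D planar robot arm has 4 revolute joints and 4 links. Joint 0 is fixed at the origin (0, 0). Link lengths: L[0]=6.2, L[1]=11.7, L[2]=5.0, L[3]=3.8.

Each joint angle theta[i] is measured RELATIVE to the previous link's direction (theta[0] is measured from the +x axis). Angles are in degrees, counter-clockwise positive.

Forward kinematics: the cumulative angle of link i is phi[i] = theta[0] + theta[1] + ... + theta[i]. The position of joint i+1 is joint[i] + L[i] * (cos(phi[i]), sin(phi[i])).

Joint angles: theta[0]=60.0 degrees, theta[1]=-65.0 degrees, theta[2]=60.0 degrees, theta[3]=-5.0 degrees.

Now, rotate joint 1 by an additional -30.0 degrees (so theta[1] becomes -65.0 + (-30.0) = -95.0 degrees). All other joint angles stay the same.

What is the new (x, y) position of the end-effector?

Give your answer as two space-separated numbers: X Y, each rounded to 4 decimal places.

Answer: 20.7864 2.0713

Derivation:
joint[0] = (0.0000, 0.0000)  (base)
link 0: phi[0] = 60 = 60 deg
  cos(60 deg) = 0.5000, sin(60 deg) = 0.8660
  joint[1] = (0.0000, 0.0000) + 6.2 * (0.5000, 0.8660) = (0.0000 + 3.1000, 0.0000 + 5.3694) = (3.1000, 5.3694)
link 1: phi[1] = 60 + -95 = -35 deg
  cos(-35 deg) = 0.8192, sin(-35 deg) = -0.5736
  joint[2] = (3.1000, 5.3694) + 11.7 * (0.8192, -0.5736) = (3.1000 + 9.5841, 5.3694 + -6.7108) = (12.6841, -1.3415)
link 2: phi[2] = 60 + -95 + 60 = 25 deg
  cos(25 deg) = 0.9063, sin(25 deg) = 0.4226
  joint[3] = (12.6841, -1.3415) + 5 * (0.9063, 0.4226) = (12.6841 + 4.5315, -1.3415 + 2.1131) = (17.2156, 0.7716)
link 3: phi[3] = 60 + -95 + 60 + -5 = 20 deg
  cos(20 deg) = 0.9397, sin(20 deg) = 0.3420
  joint[4] = (17.2156, 0.7716) + 3.8 * (0.9397, 0.3420) = (17.2156 + 3.5708, 0.7716 + 1.2997) = (20.7864, 2.0713)
End effector: (20.7864, 2.0713)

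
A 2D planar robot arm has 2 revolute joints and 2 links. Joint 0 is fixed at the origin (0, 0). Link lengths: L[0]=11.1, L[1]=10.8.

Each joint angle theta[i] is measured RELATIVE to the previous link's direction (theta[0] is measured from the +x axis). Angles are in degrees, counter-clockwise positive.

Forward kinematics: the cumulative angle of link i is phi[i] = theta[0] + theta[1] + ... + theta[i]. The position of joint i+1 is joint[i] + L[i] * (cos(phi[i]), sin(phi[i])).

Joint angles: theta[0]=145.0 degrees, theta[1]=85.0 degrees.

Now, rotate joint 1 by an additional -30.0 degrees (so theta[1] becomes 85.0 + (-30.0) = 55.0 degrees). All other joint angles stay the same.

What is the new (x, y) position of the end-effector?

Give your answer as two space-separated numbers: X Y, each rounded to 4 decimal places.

Answer: -19.2413 2.6729

Derivation:
joint[0] = (0.0000, 0.0000)  (base)
link 0: phi[0] = 145 = 145 deg
  cos(145 deg) = -0.8192, sin(145 deg) = 0.5736
  joint[1] = (0.0000, 0.0000) + 11.1 * (-0.8192, 0.5736) = (0.0000 + -9.0926, 0.0000 + 6.3667) = (-9.0926, 6.3667)
link 1: phi[1] = 145 + 55 = 200 deg
  cos(200 deg) = -0.9397, sin(200 deg) = -0.3420
  joint[2] = (-9.0926, 6.3667) + 10.8 * (-0.9397, -0.3420) = (-9.0926 + -10.1487, 6.3667 + -3.6938) = (-19.2413, 2.6729)
End effector: (-19.2413, 2.6729)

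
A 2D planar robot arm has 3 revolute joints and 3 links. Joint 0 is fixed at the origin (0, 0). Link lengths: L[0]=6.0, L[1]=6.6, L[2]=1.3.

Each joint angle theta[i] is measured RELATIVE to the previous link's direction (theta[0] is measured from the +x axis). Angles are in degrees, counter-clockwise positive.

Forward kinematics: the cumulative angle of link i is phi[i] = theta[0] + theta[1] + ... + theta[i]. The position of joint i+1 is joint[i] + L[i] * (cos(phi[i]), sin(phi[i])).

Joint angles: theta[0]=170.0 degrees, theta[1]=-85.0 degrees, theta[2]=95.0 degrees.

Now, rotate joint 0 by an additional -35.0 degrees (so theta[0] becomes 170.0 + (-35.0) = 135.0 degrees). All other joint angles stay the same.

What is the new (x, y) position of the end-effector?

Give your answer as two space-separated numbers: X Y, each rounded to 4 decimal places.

joint[0] = (0.0000, 0.0000)  (base)
link 0: phi[0] = 135 = 135 deg
  cos(135 deg) = -0.7071, sin(135 deg) = 0.7071
  joint[1] = (0.0000, 0.0000) + 6 * (-0.7071, 0.7071) = (0.0000 + -4.2426, 0.0000 + 4.2426) = (-4.2426, 4.2426)
link 1: phi[1] = 135 + -85 = 50 deg
  cos(50 deg) = 0.6428, sin(50 deg) = 0.7660
  joint[2] = (-4.2426, 4.2426) + 6.6 * (0.6428, 0.7660) = (-4.2426 + 4.2424, 4.2426 + 5.0559) = (-0.0002, 9.2985)
link 2: phi[2] = 135 + -85 + 95 = 145 deg
  cos(145 deg) = -0.8192, sin(145 deg) = 0.5736
  joint[3] = (-0.0002, 9.2985) + 1.3 * (-0.8192, 0.5736) = (-0.0002 + -1.0649, 9.2985 + 0.7456) = (-1.0651, 10.0442)
End effector: (-1.0651, 10.0442)

Answer: -1.0651 10.0442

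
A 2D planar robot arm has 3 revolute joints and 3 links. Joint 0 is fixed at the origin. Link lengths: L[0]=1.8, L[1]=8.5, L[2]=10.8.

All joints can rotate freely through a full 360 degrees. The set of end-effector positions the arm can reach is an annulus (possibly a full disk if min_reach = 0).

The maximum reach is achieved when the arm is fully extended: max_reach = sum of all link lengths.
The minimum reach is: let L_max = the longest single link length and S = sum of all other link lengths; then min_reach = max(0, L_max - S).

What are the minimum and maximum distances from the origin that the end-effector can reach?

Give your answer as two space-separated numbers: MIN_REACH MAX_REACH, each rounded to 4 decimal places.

Link lengths: [1.8, 8.5, 10.8]
max_reach = 1.8 + 8.5 + 10.8 = 21.1
L_max = max([1.8, 8.5, 10.8]) = 10.8
S (sum of others) = 21.1 - 10.8 = 10.3
min_reach = max(0, 10.8 - 10.3) = max(0, 0.5) = 0.5

Answer: 0.5000 21.1000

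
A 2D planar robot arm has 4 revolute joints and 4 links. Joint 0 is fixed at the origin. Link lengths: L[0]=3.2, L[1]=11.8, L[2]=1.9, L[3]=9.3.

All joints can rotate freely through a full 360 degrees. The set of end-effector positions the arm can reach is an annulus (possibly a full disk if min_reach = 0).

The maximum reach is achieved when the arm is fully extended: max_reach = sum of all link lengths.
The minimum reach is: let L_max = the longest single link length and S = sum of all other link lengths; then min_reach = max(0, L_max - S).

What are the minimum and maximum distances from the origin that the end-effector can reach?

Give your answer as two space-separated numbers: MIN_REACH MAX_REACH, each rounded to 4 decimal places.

Answer: 0.0000 26.2000

Derivation:
Link lengths: [3.2, 11.8, 1.9, 9.3]
max_reach = 3.2 + 11.8 + 1.9 + 9.3 = 26.2
L_max = max([3.2, 11.8, 1.9, 9.3]) = 11.8
S (sum of others) = 26.2 - 11.8 = 14.4
min_reach = max(0, 11.8 - 14.4) = max(0, -2.6) = 0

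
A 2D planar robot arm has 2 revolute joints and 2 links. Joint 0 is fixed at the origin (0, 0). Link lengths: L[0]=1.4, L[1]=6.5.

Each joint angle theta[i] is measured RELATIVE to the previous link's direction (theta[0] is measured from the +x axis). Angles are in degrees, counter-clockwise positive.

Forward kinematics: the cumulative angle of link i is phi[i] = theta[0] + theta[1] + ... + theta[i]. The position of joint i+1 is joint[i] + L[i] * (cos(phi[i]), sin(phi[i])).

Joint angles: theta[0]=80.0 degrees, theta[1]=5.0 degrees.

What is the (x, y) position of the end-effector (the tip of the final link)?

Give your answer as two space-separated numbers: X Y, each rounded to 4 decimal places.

joint[0] = (0.0000, 0.0000)  (base)
link 0: phi[0] = 80 = 80 deg
  cos(80 deg) = 0.1736, sin(80 deg) = 0.9848
  joint[1] = (0.0000, 0.0000) + 1.4 * (0.1736, 0.9848) = (0.0000 + 0.2431, 0.0000 + 1.3787) = (0.2431, 1.3787)
link 1: phi[1] = 80 + 5 = 85 deg
  cos(85 deg) = 0.0872, sin(85 deg) = 0.9962
  joint[2] = (0.2431, 1.3787) + 6.5 * (0.0872, 0.9962) = (0.2431 + 0.5665, 1.3787 + 6.4753) = (0.8096, 7.8540)
End effector: (0.8096, 7.8540)

Answer: 0.8096 7.8540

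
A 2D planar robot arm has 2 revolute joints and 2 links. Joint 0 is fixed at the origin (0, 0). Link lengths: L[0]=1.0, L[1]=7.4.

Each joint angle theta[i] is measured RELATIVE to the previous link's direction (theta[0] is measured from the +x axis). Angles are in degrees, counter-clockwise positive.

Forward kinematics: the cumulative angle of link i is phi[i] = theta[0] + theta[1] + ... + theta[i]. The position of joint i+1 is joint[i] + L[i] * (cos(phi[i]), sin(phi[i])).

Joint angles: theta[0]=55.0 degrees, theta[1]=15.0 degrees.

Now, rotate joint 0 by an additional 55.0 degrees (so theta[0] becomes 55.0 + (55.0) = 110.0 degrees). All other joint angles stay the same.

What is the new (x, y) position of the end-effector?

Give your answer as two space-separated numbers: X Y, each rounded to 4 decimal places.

joint[0] = (0.0000, 0.0000)  (base)
link 0: phi[0] = 110 = 110 deg
  cos(110 deg) = -0.3420, sin(110 deg) = 0.9397
  joint[1] = (0.0000, 0.0000) + 1 * (-0.3420, 0.9397) = (0.0000 + -0.3420, 0.0000 + 0.9397) = (-0.3420, 0.9397)
link 1: phi[1] = 110 + 15 = 125 deg
  cos(125 deg) = -0.5736, sin(125 deg) = 0.8192
  joint[2] = (-0.3420, 0.9397) + 7.4 * (-0.5736, 0.8192) = (-0.3420 + -4.2445, 0.9397 + 6.0617) = (-4.5865, 7.0014)
End effector: (-4.5865, 7.0014)

Answer: -4.5865 7.0014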